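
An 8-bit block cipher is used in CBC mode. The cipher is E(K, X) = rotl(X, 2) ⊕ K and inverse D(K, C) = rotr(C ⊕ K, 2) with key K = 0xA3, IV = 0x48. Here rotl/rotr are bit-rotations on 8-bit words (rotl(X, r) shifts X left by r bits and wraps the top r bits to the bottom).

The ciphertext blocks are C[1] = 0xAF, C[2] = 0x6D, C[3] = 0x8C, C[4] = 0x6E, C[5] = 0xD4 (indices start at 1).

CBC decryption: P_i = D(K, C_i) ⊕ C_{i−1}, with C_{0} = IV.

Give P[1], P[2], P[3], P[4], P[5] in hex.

P[1]: D(K, 0xAF) = 0x03; 0x03 ⊕ 0x48 = 0x4B.
P[2]: D(K, 0x6D) = 0xB3; 0xB3 ⊕ 0xAF = 0x1C.
P[3]: D(K, 0x8C) = 0xCB; 0xCB ⊕ 0x6D = 0xA6.
P[4]: D(K, 0x6E) = 0x73; 0x73 ⊕ 0x8C = 0xFF.
P[5]: D(K, 0xD4) = 0xDD; 0xDD ⊕ 0x6E = 0xB3.

P[1] = 0x4B, P[2] = 0x1C, P[3] = 0xA6, P[4] = 0xFF, P[5] = 0xB3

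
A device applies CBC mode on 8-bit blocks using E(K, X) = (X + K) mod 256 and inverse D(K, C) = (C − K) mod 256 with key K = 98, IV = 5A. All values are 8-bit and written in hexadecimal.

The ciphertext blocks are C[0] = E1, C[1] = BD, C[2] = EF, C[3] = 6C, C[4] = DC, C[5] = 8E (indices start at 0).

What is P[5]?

CBC decryption: P_i = D(K, C_i) ⊕ C_{i−1}, with C_{−1} = IV.
P[5]: D(K, 8E) = F6; F6 ⊕ DC = 2A.

P[5] = 2A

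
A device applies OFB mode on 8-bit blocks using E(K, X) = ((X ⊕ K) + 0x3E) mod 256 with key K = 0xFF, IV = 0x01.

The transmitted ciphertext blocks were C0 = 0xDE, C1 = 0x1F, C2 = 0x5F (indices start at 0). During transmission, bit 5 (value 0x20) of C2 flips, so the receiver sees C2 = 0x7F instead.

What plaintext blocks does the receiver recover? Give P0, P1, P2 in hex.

P0 = 0xE2, P1 = 0x1E, P2 = 0x43

OFB decryption: S_i = E(K, S_{i−1}) with S_{−1} = IV; P_i = C_i ⊕ S_i.
Only C2 changed, to 0x7F. In OFB, a change in C_i flips the same bit in P_i only; the keystream is unaffected. Decrypting the received ciphertext:
P0: S = E(K, 0x01) = 0x3C; 0xDE ⊕ 0x3C = 0xE2.
P1: S = E(K, 0x3C) = 0x01; 0x1F ⊕ 0x01 = 0x1E.
P2: S = E(K, 0x01) = 0x3C; 0x7F ⊕ 0x3C = 0x43.
Blocks that differ from the original plaintext: P2.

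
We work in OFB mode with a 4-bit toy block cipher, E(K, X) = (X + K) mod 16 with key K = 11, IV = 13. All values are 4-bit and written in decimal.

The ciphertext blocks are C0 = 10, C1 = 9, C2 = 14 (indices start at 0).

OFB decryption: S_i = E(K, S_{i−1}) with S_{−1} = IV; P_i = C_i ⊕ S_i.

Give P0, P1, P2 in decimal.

P0: S = E(K, 13) = 8; 10 ⊕ 8 = 2.
P1: S = E(K, 8) = 3; 9 ⊕ 3 = 10.
P2: S = E(K, 3) = 14; 14 ⊕ 14 = 0.

P0 = 2, P1 = 10, P2 = 0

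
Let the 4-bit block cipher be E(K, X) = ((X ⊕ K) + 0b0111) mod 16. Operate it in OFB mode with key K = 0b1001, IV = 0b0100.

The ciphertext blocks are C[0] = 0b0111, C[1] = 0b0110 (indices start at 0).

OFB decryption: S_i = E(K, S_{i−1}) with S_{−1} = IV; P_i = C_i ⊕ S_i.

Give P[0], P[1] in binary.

P[0]: S = E(K, 0b0100) = 0b0100; 0b0111 ⊕ 0b0100 = 0b0011.
P[1]: S = E(K, 0b0100) = 0b0100; 0b0110 ⊕ 0b0100 = 0b0010.

P[0] = 0b0011, P[1] = 0b0010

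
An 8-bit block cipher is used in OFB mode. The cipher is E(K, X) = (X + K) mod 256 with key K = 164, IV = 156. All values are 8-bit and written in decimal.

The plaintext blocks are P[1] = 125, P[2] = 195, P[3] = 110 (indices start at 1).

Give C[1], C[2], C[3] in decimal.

C[1] = 61, C[2] = 39, C[3] = 230

OFB encryption: S_i = E(K, S_{i−1}) with S_{0} = IV; C_i = P_i ⊕ S_i.
C[1]: S = E(K, 156) = 64; 125 ⊕ 64 = 61.
C[2]: S = E(K, 64) = 228; 195 ⊕ 228 = 39.
C[3]: S = E(K, 228) = 136; 110 ⊕ 136 = 230.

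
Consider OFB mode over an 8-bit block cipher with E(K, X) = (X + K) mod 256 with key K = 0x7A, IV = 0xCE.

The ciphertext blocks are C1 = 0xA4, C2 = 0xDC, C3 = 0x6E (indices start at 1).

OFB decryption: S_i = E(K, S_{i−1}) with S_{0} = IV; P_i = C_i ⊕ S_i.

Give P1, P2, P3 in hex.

P1 = 0xEC, P2 = 0x1E, P3 = 0x52

P1: S = E(K, 0xCE) = 0x48; 0xA4 ⊕ 0x48 = 0xEC.
P2: S = E(K, 0x48) = 0xC2; 0xDC ⊕ 0xC2 = 0x1E.
P3: S = E(K, 0xC2) = 0x3C; 0x6E ⊕ 0x3C = 0x52.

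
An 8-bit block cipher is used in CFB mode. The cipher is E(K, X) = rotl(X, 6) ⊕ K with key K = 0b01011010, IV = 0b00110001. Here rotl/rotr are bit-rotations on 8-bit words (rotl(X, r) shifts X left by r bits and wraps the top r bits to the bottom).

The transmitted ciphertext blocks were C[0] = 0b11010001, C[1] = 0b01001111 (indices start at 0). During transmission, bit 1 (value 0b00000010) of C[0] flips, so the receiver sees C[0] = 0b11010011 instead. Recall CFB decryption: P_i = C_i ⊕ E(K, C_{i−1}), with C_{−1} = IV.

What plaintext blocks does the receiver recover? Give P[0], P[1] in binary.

P[0] = 0b11000101, P[1] = 0b11100001

Only C[0] changed, to 0b11010011. In CFB, a change in C_i flips the same bit in P_i and garbles P_{i+1}. Decrypting the received ciphertext:
P[0]: E(K, 0b00110001) = 0b00010110; 0b11010011 ⊕ 0b00010110 = 0b11000101.
P[1]: E(K, 0b11010011) = 0b10101110; 0b01001111 ⊕ 0b10101110 = 0b11100001.
Blocks that differ from the original plaintext: P[0], P[1].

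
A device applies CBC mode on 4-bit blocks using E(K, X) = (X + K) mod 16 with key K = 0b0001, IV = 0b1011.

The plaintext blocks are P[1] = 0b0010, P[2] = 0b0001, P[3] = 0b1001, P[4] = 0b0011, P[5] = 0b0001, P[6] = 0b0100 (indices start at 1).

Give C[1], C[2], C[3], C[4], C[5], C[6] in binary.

C[1] = 0b1010, C[2] = 0b1100, C[3] = 0b0110, C[4] = 0b0110, C[5] = 0b1000, C[6] = 0b1101

CBC encryption: C_i = E(K, P_i ⊕ C_{i−1}), with C_{0} = IV.
C[1]: P[1] ⊕ 0b1011 = 0b1001; E(K, 0b1001) = 0b1010.
C[2]: P[2] ⊕ 0b1010 = 0b1011; E(K, 0b1011) = 0b1100.
C[3]: P[3] ⊕ 0b1100 = 0b0101; E(K, 0b0101) = 0b0110.
C[4]: P[4] ⊕ 0b0110 = 0b0101; E(K, 0b0101) = 0b0110.
C[5]: P[5] ⊕ 0b0110 = 0b0111; E(K, 0b0111) = 0b1000.
C[6]: P[6] ⊕ 0b1000 = 0b1100; E(K, 0b1100) = 0b1101.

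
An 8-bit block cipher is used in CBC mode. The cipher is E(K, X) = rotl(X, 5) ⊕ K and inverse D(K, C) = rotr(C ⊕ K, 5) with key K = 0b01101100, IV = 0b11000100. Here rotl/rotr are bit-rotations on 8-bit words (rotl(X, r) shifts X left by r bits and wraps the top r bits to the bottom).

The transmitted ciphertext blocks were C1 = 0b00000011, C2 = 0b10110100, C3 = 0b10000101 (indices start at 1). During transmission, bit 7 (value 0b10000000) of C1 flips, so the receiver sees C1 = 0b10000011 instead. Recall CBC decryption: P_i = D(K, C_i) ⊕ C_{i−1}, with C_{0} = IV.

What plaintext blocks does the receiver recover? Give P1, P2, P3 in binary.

P1 = 0b10111011, P2 = 0b01000101, P3 = 0b11111011

Only C1 changed, to 0b10000011. In CBC, a change in C_i garbles P_i and flips the same bit in P_{i+1}. Decrypting the received ciphertext:
P1: D(K, 0b10000011) = 0b01111111; 0b01111111 ⊕ 0b11000100 = 0b10111011.
P2: D(K, 0b10110100) = 0b11000110; 0b11000110 ⊕ 0b10000011 = 0b01000101.
P3: D(K, 0b10000101) = 0b01001111; 0b01001111 ⊕ 0b10110100 = 0b11111011.
Blocks that differ from the original plaintext: P1, P2.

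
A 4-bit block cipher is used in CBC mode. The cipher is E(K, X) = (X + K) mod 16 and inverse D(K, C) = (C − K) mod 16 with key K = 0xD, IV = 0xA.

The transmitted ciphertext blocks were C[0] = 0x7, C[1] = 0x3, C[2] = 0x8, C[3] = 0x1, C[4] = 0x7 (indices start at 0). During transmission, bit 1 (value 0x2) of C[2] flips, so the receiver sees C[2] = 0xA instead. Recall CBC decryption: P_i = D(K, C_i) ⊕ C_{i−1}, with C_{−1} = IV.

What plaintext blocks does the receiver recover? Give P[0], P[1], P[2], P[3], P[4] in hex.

P[0] = 0x0, P[1] = 0x1, P[2] = 0xE, P[3] = 0xE, P[4] = 0xB

Only C[2] changed, to 0xA. In CBC, a change in C_i garbles P_i and flips the same bit in P_{i+1}. Decrypting the received ciphertext:
P[0]: D(K, 0x7) = 0xA; 0xA ⊕ 0xA = 0x0.
P[1]: D(K, 0x3) = 0x6; 0x6 ⊕ 0x7 = 0x1.
P[2]: D(K, 0xA) = 0xD; 0xD ⊕ 0x3 = 0xE.
P[3]: D(K, 0x1) = 0x4; 0x4 ⊕ 0xA = 0xE.
P[4]: D(K, 0x7) = 0xA; 0xA ⊕ 0x1 = 0xB.
Blocks that differ from the original plaintext: P[2], P[3].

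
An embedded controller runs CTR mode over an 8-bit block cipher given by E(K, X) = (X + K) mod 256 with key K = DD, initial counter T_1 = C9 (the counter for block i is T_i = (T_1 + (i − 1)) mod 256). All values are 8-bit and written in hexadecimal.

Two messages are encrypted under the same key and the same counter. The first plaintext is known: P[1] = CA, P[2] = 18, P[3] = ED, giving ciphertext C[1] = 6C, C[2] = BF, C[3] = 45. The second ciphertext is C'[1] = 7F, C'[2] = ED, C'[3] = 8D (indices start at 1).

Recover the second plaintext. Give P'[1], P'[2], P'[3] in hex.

In CTR with a reused counter, both messages share the same keystream S_i, so C_i ⊕ C'_i = P_i ⊕ P'_i and thus P'_i = P_i ⊕ C_i ⊕ C'_i.
P'[1]: CA ⊕ 6C ⊕ 7F = D9.
P'[2]: 18 ⊕ BF ⊕ ED = 4A.
P'[3]: ED ⊕ 45 ⊕ 8D = 25.

P'[1] = D9, P'[2] = 4A, P'[3] = 25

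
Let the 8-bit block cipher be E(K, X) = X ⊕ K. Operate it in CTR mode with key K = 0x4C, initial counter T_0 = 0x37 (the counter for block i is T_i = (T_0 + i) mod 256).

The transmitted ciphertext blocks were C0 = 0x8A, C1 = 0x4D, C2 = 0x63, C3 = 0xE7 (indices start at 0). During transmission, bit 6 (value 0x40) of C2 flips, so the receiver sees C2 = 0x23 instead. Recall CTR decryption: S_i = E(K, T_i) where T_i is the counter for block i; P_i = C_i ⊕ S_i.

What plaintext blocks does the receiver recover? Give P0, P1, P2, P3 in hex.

Only C2 changed, to 0x23. In CTR, a change in C_i flips the same bit in P_i only; the keystream is unaffected. Decrypting the received ciphertext:
P0: T = 0x37, S = E(K, T) = 0x7B; 0x8A ⊕ 0x7B = 0xF1.
P1: T = 0x38, S = E(K, T) = 0x74; 0x4D ⊕ 0x74 = 0x39.
P2: T = 0x39, S = E(K, T) = 0x75; 0x23 ⊕ 0x75 = 0x56.
P3: T = 0x3A, S = E(K, T) = 0x76; 0xE7 ⊕ 0x76 = 0x91.
Blocks that differ from the original plaintext: P2.

P0 = 0xF1, P1 = 0x39, P2 = 0x56, P3 = 0x91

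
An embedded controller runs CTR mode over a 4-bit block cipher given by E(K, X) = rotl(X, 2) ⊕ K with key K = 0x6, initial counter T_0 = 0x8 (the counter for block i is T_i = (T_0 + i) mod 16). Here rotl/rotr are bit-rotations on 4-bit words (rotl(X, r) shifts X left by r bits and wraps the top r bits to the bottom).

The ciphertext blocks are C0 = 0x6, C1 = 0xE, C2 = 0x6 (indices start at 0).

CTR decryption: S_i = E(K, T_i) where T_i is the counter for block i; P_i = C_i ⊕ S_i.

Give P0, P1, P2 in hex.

P0 = 0x2, P1 = 0xE, P2 = 0xA

P0: T = 0x8, S = E(K, T) = 0x4; 0x6 ⊕ 0x4 = 0x2.
P1: T = 0x9, S = E(K, T) = 0x0; 0xE ⊕ 0x0 = 0xE.
P2: T = 0xA, S = E(K, T) = 0xC; 0x6 ⊕ 0xC = 0xA.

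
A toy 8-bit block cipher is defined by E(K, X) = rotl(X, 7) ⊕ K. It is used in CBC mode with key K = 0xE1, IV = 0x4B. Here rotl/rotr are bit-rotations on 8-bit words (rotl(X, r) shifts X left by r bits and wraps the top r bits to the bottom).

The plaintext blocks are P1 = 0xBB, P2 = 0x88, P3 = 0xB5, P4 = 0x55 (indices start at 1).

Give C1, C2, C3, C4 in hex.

C1 = 0x99, C2 = 0x69, C3 = 0x8F, C4 = 0x8C

CBC encryption: C_i = E(K, P_i ⊕ C_{i−1}), with C_{0} = IV.
C1: P1 ⊕ 0x4B = 0xF0; E(K, 0xF0) = 0x99.
C2: P2 ⊕ 0x99 = 0x11; E(K, 0x11) = 0x69.
C3: P3 ⊕ 0x69 = 0xDC; E(K, 0xDC) = 0x8F.
C4: P4 ⊕ 0x8F = 0xDA; E(K, 0xDA) = 0x8C.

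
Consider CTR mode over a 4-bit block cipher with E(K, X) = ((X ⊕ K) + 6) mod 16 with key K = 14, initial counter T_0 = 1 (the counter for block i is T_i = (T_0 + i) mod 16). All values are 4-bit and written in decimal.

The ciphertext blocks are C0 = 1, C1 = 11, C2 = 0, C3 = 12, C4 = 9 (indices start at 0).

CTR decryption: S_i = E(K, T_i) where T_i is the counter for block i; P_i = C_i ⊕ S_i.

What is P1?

P1 = 9

P1: T = 2, S = E(K, T) = 2; 11 ⊕ 2 = 9.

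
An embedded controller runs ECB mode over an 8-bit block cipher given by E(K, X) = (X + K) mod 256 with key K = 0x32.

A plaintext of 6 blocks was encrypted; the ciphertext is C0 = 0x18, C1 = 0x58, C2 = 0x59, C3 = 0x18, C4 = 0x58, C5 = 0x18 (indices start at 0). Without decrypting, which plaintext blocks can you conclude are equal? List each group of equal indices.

P0 = P3 = P5; P1 = P4

ECB encrypts each block independently with the same key, so equal ciphertext blocks imply equal plaintext blocks.
C0 = C3 = C5 = 0x18, so P0 = P3 = P5.
C1 = C4 = 0x58, so P1 = P4.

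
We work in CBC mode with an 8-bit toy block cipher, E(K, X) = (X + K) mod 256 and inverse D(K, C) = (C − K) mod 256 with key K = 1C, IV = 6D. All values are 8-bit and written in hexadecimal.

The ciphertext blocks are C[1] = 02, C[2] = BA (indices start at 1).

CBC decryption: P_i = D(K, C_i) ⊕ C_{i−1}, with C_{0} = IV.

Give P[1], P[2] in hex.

P[1]: D(K, 02) = E6; E6 ⊕ 6D = 8B.
P[2]: D(K, BA) = 9E; 9E ⊕ 02 = 9C.

P[1] = 8B, P[2] = 9C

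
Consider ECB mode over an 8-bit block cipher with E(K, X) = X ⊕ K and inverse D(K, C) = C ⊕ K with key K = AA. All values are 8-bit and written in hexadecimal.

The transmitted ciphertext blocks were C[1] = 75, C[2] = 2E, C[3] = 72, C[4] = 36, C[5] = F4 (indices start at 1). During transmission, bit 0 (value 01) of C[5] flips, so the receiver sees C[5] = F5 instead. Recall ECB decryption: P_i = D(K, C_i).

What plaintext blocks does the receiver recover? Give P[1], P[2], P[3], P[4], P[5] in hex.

P[1] = DF, P[2] = 84, P[3] = D8, P[4] = 9C, P[5] = 5F

Only C[5] changed, to F5. In ECB, a change in C_i affects only P_i. Decrypting the received ciphertext:
P[1]: D(K, 75) = DF.
P[2]: D(K, 2E) = 84.
P[3]: D(K, 72) = D8.
P[4]: D(K, 36) = 9C.
P[5]: D(K, F5) = 5F.
Blocks that differ from the original plaintext: P[5].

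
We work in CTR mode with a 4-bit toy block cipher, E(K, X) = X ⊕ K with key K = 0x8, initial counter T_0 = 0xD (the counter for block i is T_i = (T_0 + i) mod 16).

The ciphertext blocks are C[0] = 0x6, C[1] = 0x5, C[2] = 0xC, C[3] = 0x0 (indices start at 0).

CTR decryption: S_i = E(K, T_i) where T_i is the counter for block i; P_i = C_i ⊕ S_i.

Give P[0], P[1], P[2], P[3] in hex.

P[0] = 0x3, P[1] = 0x3, P[2] = 0xB, P[3] = 0x8

P[0]: T = 0xD, S = E(K, T) = 0x5; 0x6 ⊕ 0x5 = 0x3.
P[1]: T = 0xE, S = E(K, T) = 0x6; 0x5 ⊕ 0x6 = 0x3.
P[2]: T = 0xF, S = E(K, T) = 0x7; 0xC ⊕ 0x7 = 0xB.
P[3]: T = 0x0, S = E(K, T) = 0x8; 0x0 ⊕ 0x8 = 0x8.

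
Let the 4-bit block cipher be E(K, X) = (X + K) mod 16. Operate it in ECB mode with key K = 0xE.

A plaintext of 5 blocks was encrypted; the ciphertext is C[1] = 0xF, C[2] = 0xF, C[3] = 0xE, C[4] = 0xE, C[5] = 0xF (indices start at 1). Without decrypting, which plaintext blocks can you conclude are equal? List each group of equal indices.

P[1] = P[2] = P[5]; P[3] = P[4]

ECB encrypts each block independently with the same key, so equal ciphertext blocks imply equal plaintext blocks.
C[1] = C[2] = C[5] = 0xF, so P[1] = P[2] = P[5].
C[3] = C[4] = 0xE, so P[3] = P[4].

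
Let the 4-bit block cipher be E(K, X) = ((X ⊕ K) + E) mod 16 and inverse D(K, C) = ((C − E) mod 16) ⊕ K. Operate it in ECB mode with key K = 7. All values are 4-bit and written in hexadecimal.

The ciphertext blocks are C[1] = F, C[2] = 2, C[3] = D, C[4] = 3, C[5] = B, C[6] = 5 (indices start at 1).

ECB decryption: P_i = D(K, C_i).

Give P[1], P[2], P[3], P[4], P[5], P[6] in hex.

P[1]: D(K, F) = 6.
P[2]: D(K, 2) = 3.
P[3]: D(K, D) = 8.
P[4]: D(K, 3) = 2.
P[5]: D(K, B) = A.
P[6]: D(K, 5) = 0.

P[1] = 6, P[2] = 3, P[3] = 8, P[4] = 2, P[5] = A, P[6] = 0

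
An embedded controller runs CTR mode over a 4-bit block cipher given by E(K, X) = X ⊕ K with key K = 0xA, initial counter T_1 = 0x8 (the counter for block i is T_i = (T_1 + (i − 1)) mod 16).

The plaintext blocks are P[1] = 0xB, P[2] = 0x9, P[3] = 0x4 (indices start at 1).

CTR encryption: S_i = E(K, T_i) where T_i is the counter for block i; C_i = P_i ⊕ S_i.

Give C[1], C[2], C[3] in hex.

C[1]: T = 0x8, S = E(K, T) = 0x2; 0xB ⊕ 0x2 = 0x9.
C[2]: T = 0x9, S = E(K, T) = 0x3; 0x9 ⊕ 0x3 = 0xA.
C[3]: T = 0xA, S = E(K, T) = 0x0; 0x4 ⊕ 0x0 = 0x4.

C[1] = 0x9, C[2] = 0xA, C[3] = 0x4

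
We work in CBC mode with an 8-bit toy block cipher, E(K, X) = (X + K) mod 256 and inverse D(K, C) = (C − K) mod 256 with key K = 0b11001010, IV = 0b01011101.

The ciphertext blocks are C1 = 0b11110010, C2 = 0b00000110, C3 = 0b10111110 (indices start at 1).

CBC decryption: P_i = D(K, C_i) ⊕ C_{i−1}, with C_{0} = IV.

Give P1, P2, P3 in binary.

P1: D(K, 0b11110010) = 0b00101000; 0b00101000 ⊕ 0b01011101 = 0b01110101.
P2: D(K, 0b00000110) = 0b00111100; 0b00111100 ⊕ 0b11110010 = 0b11001110.
P3: D(K, 0b10111110) = 0b11110100; 0b11110100 ⊕ 0b00000110 = 0b11110010.

P1 = 0b01110101, P2 = 0b11001110, P3 = 0b11110010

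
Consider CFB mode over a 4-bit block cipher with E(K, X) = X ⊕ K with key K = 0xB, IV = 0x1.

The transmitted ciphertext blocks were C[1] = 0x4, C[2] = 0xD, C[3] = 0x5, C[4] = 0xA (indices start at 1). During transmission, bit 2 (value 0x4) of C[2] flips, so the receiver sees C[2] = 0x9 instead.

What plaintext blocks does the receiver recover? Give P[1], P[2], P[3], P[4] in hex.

CFB decryption: P_i = C_i ⊕ E(K, C_{i−1}), with C_{0} = IV.
Only C[2] changed, to 0x9. In CFB, a change in C_i flips the same bit in P_i and garbles P_{i+1}. Decrypting the received ciphertext:
P[1]: E(K, 0x1) = 0xA; 0x4 ⊕ 0xA = 0xE.
P[2]: E(K, 0x4) = 0xF; 0x9 ⊕ 0xF = 0x6.
P[3]: E(K, 0x9) = 0x2; 0x5 ⊕ 0x2 = 0x7.
P[4]: E(K, 0x5) = 0xE; 0xA ⊕ 0xE = 0x4.
Blocks that differ from the original plaintext: P[2], P[3].

P[1] = 0xE, P[2] = 0x6, P[3] = 0x7, P[4] = 0x4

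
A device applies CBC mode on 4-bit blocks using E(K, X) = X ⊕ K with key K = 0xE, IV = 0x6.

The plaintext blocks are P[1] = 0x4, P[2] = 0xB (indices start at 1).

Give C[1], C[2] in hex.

CBC encryption: C_i = E(K, P_i ⊕ C_{i−1}), with C_{0} = IV.
C[1]: P[1] ⊕ 0x6 = 0x2; E(K, 0x2) = 0xC.
C[2]: P[2] ⊕ 0xC = 0x7; E(K, 0x7) = 0x9.

C[1] = 0xC, C[2] = 0x9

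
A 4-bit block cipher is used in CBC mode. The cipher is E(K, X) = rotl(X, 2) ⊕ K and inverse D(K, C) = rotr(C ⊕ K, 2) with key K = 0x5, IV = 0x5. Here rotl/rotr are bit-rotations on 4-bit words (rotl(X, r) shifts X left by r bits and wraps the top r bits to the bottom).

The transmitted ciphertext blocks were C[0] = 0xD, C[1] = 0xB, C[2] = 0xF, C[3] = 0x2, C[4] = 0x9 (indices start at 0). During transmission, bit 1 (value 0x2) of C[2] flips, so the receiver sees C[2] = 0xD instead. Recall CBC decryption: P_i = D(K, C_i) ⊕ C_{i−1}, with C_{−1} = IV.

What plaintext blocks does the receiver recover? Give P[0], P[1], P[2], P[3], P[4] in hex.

Only C[2] changed, to 0xD. In CBC, a change in C_i garbles P_i and flips the same bit in P_{i+1}. Decrypting the received ciphertext:
P[0]: D(K, 0xD) = 0x2; 0x2 ⊕ 0x5 = 0x7.
P[1]: D(K, 0xB) = 0xB; 0xB ⊕ 0xD = 0x6.
P[2]: D(K, 0xD) = 0x2; 0x2 ⊕ 0xB = 0x9.
P[3]: D(K, 0x2) = 0xD; 0xD ⊕ 0xD = 0x0.
P[4]: D(K, 0x9) = 0x3; 0x3 ⊕ 0x2 = 0x1.
Blocks that differ from the original plaintext: P[2], P[3].

P[0] = 0x7, P[1] = 0x6, P[2] = 0x9, P[3] = 0x0, P[4] = 0x1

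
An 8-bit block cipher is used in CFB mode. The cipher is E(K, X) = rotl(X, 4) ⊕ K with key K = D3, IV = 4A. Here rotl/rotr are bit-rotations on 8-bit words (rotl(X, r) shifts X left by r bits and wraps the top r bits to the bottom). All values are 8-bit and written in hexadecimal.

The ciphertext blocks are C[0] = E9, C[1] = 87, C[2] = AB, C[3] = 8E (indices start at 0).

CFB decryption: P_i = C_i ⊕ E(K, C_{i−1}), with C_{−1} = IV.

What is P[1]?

P[1]: E(K, E9) = 4D; 87 ⊕ 4D = CA.

P[1] = CA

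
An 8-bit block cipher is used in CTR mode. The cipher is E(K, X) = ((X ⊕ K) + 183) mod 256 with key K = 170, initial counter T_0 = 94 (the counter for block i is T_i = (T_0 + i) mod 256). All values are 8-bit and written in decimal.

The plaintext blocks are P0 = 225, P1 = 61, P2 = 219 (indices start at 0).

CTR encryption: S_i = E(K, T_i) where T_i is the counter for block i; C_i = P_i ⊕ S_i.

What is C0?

C0: T = 94, S = E(K, T) = 171; 225 ⊕ 171 = 74.

C0 = 74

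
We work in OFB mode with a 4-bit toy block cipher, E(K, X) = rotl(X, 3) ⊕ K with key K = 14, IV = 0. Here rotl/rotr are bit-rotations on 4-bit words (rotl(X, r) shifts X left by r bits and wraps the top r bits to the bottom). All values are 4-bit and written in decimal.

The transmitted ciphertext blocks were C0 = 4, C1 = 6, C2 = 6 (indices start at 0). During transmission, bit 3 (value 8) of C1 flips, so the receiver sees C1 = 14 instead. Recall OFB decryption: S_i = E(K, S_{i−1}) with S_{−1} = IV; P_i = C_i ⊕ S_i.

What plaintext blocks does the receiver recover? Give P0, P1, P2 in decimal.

Only C1 changed, to 14. In OFB, a change in C_i flips the same bit in P_i only; the keystream is unaffected. Decrypting the received ciphertext:
P0: S = E(K, 0) = 14; 4 ⊕ 14 = 10.
P1: S = E(K, 14) = 9; 14 ⊕ 9 = 7.
P2: S = E(K, 9) = 2; 6 ⊕ 2 = 4.
Blocks that differ from the original plaintext: P1.

P0 = 10, P1 = 7, P2 = 4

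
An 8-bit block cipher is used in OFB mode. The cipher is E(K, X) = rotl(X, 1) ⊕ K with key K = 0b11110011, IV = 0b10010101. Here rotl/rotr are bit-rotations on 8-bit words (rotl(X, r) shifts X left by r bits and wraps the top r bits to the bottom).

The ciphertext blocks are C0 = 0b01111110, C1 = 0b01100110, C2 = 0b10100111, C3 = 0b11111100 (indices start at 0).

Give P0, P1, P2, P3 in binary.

P0 = 0b10100110, P1 = 0b00100100, P2 = 0b11010000, P3 = 0b11100001

OFB decryption: S_i = E(K, S_{i−1}) with S_{−1} = IV; P_i = C_i ⊕ S_i.
P0: S = E(K, 0b10010101) = 0b11011000; 0b01111110 ⊕ 0b11011000 = 0b10100110.
P1: S = E(K, 0b11011000) = 0b01000010; 0b01100110 ⊕ 0b01000010 = 0b00100100.
P2: S = E(K, 0b01000010) = 0b01110111; 0b10100111 ⊕ 0b01110111 = 0b11010000.
P3: S = E(K, 0b01110111) = 0b00011101; 0b11111100 ⊕ 0b00011101 = 0b11100001.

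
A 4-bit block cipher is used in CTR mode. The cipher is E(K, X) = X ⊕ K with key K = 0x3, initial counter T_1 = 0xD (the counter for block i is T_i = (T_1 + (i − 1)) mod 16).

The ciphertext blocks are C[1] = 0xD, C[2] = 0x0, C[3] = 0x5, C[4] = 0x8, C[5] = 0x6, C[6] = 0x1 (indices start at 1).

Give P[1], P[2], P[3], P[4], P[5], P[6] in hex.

P[1] = 0x3, P[2] = 0xD, P[3] = 0x9, P[4] = 0xB, P[5] = 0x4, P[6] = 0x0

CTR decryption: S_i = E(K, T_i) where T_i is the counter for block i; P_i = C_i ⊕ S_i.
P[1]: T = 0xD, S = E(K, T) = 0xE; 0xD ⊕ 0xE = 0x3.
P[2]: T = 0xE, S = E(K, T) = 0xD; 0x0 ⊕ 0xD = 0xD.
P[3]: T = 0xF, S = E(K, T) = 0xC; 0x5 ⊕ 0xC = 0x9.
P[4]: T = 0x0, S = E(K, T) = 0x3; 0x8 ⊕ 0x3 = 0xB.
P[5]: T = 0x1, S = E(K, T) = 0x2; 0x6 ⊕ 0x2 = 0x4.
P[6]: T = 0x2, S = E(K, T) = 0x1; 0x1 ⊕ 0x1 = 0x0.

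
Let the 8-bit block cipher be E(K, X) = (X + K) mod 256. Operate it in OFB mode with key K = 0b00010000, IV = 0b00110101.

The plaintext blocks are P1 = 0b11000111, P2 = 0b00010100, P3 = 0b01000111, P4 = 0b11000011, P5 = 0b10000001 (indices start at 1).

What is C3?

C3 = 0b00100010

OFB encryption: S_i = E(K, S_{i−1}) with S_{0} = IV; C_i = P_i ⊕ S_i.
C1: S = E(K, 0b00110101) = 0b01000101; 0b11000111 ⊕ 0b01000101 = 0b10000010.
C2: S = E(K, 0b01000101) = 0b01010101; 0b00010100 ⊕ 0b01010101 = 0b01000001.
C3: S = E(K, 0b01010101) = 0b01100101; 0b01000111 ⊕ 0b01100101 = 0b00100010.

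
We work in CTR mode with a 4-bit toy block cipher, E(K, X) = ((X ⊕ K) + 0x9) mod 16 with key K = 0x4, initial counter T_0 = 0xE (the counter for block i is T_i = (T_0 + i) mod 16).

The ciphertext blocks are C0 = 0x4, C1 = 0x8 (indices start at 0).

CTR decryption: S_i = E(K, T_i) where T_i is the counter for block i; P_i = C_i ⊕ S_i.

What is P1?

P1: T = 0xF, S = E(K, T) = 0x4; 0x8 ⊕ 0x4 = 0xC.

P1 = 0xC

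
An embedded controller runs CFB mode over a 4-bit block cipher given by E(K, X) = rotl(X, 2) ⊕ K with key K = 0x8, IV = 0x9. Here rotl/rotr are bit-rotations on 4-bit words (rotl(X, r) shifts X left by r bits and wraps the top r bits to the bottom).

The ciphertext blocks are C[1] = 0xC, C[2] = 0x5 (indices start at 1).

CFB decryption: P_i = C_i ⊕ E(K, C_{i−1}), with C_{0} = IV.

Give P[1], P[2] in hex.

P[1]: E(K, 0x9) = 0xE; 0xC ⊕ 0xE = 0x2.
P[2]: E(K, 0xC) = 0xB; 0x5 ⊕ 0xB = 0xE.

P[1] = 0x2, P[2] = 0xE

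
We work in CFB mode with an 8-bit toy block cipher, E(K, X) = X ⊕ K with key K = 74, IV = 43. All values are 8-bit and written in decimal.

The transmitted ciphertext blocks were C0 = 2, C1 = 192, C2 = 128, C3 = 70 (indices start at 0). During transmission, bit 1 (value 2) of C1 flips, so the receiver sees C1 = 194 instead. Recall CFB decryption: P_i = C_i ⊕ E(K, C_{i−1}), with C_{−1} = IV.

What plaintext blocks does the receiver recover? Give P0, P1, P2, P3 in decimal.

Only C1 changed, to 194. In CFB, a change in C_i flips the same bit in P_i and garbles P_{i+1}. Decrypting the received ciphertext:
P0: E(K, 43) = 97; 2 ⊕ 97 = 99.
P1: E(K, 2) = 72; 194 ⊕ 72 = 138.
P2: E(K, 194) = 136; 128 ⊕ 136 = 8.
P3: E(K, 128) = 202; 70 ⊕ 202 = 140.
Blocks that differ from the original plaintext: P1, P2.

P0 = 99, P1 = 138, P2 = 8, P3 = 140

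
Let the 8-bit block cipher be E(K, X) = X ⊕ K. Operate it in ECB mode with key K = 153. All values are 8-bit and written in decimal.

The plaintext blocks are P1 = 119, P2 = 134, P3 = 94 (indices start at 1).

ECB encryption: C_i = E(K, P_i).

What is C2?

C2: E(K, 134) = 31.

C2 = 31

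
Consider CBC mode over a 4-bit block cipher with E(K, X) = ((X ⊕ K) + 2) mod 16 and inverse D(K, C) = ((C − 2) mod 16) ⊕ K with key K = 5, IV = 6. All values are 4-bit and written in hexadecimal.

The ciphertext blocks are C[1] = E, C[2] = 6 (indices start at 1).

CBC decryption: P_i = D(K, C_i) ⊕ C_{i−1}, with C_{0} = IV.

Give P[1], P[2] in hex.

P[1] = F, P[2] = F

P[1]: D(K, E) = 9; 9 ⊕ 6 = F.
P[2]: D(K, 6) = 1; 1 ⊕ E = F.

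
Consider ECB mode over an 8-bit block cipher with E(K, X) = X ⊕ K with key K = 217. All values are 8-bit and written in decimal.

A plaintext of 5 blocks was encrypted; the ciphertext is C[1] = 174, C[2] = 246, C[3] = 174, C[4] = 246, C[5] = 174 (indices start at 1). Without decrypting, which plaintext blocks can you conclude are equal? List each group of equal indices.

ECB encrypts each block independently with the same key, so equal ciphertext blocks imply equal plaintext blocks.
C[1] = C[3] = C[5] = 174, so P[1] = P[3] = P[5].
C[2] = C[4] = 246, so P[2] = P[4].

P[1] = P[3] = P[5]; P[2] = P[4]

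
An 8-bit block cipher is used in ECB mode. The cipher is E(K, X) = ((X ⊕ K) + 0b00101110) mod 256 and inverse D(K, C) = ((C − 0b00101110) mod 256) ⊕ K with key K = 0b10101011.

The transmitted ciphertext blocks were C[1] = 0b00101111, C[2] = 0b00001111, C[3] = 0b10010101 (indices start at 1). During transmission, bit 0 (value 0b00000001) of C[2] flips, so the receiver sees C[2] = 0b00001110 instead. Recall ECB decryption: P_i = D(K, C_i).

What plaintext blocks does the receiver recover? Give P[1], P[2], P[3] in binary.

Only C[2] changed, to 0b00001110. In ECB, a change in C_i affects only P_i. Decrypting the received ciphertext:
P[1]: D(K, 0b00101111) = 0b10101010.
P[2]: D(K, 0b00001110) = 0b01001011.
P[3]: D(K, 0b10010101) = 0b11001100.
Blocks that differ from the original plaintext: P[2].

P[1] = 0b10101010, P[2] = 0b01001011, P[3] = 0b11001100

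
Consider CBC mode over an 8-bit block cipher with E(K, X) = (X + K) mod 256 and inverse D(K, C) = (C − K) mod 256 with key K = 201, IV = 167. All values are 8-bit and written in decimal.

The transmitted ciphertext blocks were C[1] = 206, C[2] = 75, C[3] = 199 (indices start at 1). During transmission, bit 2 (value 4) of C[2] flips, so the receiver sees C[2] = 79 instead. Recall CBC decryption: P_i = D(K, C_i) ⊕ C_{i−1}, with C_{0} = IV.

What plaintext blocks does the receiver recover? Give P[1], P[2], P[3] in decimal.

P[1] = 162, P[2] = 72, P[3] = 177

Only C[2] changed, to 79. In CBC, a change in C_i garbles P_i and flips the same bit in P_{i+1}. Decrypting the received ciphertext:
P[1]: D(K, 206) = 5; 5 ⊕ 167 = 162.
P[2]: D(K, 79) = 134; 134 ⊕ 206 = 72.
P[3]: D(K, 199) = 254; 254 ⊕ 79 = 177.
Blocks that differ from the original plaintext: P[2], P[3].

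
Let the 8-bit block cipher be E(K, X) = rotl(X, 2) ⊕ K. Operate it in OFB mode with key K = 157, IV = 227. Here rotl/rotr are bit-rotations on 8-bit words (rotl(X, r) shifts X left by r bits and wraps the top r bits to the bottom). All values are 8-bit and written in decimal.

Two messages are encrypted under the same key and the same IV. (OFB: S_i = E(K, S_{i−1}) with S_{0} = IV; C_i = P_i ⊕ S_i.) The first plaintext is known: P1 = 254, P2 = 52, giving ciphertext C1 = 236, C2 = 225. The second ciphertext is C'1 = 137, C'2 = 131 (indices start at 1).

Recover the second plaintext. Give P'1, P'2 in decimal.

In OFB with a reused IV, both messages share the same keystream S_i, so C_i ⊕ C'_i = P_i ⊕ P'_i and thus P'_i = P_i ⊕ C_i ⊕ C'_i.
P'1: 254 ⊕ 236 ⊕ 137 = 155.
P'2: 52 ⊕ 225 ⊕ 131 = 86.

P'1 = 155, P'2 = 86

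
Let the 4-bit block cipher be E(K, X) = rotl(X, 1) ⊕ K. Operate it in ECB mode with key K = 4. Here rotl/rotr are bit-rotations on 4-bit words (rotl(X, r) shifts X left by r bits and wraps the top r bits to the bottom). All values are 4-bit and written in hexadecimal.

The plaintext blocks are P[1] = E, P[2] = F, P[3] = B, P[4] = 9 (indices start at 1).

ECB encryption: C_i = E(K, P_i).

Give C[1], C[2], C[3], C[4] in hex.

C[1] = 9, C[2] = B, C[3] = 3, C[4] = 7

C[1]: E(K, E) = 9.
C[2]: E(K, F) = B.
C[3]: E(K, B) = 3.
C[4]: E(K, 9) = 7.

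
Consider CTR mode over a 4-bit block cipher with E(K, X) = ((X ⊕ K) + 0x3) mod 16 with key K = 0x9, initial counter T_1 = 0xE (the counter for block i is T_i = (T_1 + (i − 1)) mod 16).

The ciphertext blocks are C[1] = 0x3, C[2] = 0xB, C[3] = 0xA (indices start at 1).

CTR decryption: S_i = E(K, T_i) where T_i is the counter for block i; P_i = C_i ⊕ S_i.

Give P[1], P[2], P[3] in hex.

P[1] = 0x9, P[2] = 0x2, P[3] = 0x6

P[1]: T = 0xE, S = E(K, T) = 0xA; 0x3 ⊕ 0xA = 0x9.
P[2]: T = 0xF, S = E(K, T) = 0x9; 0xB ⊕ 0x9 = 0x2.
P[3]: T = 0x0, S = E(K, T) = 0xC; 0xA ⊕ 0xC = 0x6.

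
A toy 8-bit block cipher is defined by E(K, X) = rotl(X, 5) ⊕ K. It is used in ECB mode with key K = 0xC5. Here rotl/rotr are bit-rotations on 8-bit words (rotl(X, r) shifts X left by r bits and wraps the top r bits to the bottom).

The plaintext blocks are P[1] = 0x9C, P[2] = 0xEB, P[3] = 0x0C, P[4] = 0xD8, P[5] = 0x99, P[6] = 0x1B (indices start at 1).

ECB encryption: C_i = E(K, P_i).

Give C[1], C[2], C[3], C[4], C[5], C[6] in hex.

C[1] = 0x56, C[2] = 0xB8, C[3] = 0x44, C[4] = 0xDE, C[5] = 0xF6, C[6] = 0xA6

C[1]: E(K, 0x9C) = 0x56.
C[2]: E(K, 0xEB) = 0xB8.
C[3]: E(K, 0x0C) = 0x44.
C[4]: E(K, 0xD8) = 0xDE.
C[5]: E(K, 0x99) = 0xF6.
C[6]: E(K, 0x1B) = 0xA6.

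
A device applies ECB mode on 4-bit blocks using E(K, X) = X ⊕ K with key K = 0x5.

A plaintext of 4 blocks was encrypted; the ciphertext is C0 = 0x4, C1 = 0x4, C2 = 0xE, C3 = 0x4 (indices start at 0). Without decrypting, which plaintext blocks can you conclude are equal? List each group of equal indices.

P0 = P1 = P3

ECB encrypts each block independently with the same key, so equal ciphertext blocks imply equal plaintext blocks.
C0 = C1 = C3 = 0x4, so P0 = P1 = P3.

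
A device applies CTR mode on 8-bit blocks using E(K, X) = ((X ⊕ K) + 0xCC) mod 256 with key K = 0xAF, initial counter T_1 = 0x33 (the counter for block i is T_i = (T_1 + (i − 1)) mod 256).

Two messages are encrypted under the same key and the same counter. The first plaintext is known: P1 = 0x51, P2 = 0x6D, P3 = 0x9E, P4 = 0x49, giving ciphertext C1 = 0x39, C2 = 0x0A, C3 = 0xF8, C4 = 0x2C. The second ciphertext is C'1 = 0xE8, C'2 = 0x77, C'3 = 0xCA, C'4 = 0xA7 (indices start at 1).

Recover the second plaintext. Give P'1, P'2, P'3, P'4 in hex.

In CTR with a reused counter, both messages share the same keystream S_i, so C_i ⊕ C'_i = P_i ⊕ P'_i and thus P'_i = P_i ⊕ C_i ⊕ C'_i.
P'1: 0x51 ⊕ 0x39 ⊕ 0xE8 = 0x80.
P'2: 0x6D ⊕ 0x0A ⊕ 0x77 = 0x10.
P'3: 0x9E ⊕ 0xF8 ⊕ 0xCA = 0xAC.
P'4: 0x49 ⊕ 0x2C ⊕ 0xA7 = 0xC2.

P'1 = 0x80, P'2 = 0x10, P'3 = 0xAC, P'4 = 0xC2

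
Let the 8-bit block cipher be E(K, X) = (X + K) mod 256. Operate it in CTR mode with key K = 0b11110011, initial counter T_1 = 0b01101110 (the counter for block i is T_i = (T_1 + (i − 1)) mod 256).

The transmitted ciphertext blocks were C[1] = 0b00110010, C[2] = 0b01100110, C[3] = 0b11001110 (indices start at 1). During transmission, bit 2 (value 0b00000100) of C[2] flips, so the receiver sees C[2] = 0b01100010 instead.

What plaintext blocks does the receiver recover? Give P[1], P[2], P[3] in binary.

CTR decryption: S_i = E(K, T_i) where T_i is the counter for block i; P_i = C_i ⊕ S_i.
Only C[2] changed, to 0b01100010. In CTR, a change in C_i flips the same bit in P_i only; the keystream is unaffected. Decrypting the received ciphertext:
P[1]: T = 0b01101110, S = E(K, T) = 0b01100001; 0b00110010 ⊕ 0b01100001 = 0b01010011.
P[2]: T = 0b01101111, S = E(K, T) = 0b01100010; 0b01100010 ⊕ 0b01100010 = 0b00000000.
P[3]: T = 0b01110000, S = E(K, T) = 0b01100011; 0b11001110 ⊕ 0b01100011 = 0b10101101.
Blocks that differ from the original plaintext: P[2].

P[1] = 0b01010011, P[2] = 0b00000000, P[3] = 0b10101101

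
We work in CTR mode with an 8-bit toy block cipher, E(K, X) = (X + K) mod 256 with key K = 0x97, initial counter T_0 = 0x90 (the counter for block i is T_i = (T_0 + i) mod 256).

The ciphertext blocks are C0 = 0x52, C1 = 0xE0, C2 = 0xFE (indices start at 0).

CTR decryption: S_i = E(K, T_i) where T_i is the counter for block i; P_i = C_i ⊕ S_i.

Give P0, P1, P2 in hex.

P0 = 0x75, P1 = 0xC8, P2 = 0xD7

P0: T = 0x90, S = E(K, T) = 0x27; 0x52 ⊕ 0x27 = 0x75.
P1: T = 0x91, S = E(K, T) = 0x28; 0xE0 ⊕ 0x28 = 0xC8.
P2: T = 0x92, S = E(K, T) = 0x29; 0xFE ⊕ 0x29 = 0xD7.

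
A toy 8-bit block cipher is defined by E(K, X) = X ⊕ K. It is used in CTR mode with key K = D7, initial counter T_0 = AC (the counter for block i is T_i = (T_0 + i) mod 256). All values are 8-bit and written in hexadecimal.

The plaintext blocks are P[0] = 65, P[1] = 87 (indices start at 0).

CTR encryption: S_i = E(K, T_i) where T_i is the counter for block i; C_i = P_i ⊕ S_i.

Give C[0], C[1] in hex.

C[0]: T = AC, S = E(K, T) = 7B; 65 ⊕ 7B = 1E.
C[1]: T = AD, S = E(K, T) = 7A; 87 ⊕ 7A = FD.

C[0] = 1E, C[1] = FD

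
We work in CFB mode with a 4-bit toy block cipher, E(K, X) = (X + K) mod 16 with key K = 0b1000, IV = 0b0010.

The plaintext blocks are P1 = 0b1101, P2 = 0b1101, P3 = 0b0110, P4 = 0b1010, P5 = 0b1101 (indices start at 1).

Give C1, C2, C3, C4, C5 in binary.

CFB encryption: C_i = P_i ⊕ E(K, C_{i−1}), with C_{0} = IV.
C1: E(K, 0b0010) = 0b1010; 0b1101 ⊕ 0b1010 = 0b0111.
C2: E(K, 0b0111) = 0b1111; 0b1101 ⊕ 0b1111 = 0b0010.
C3: E(K, 0b0010) = 0b1010; 0b0110 ⊕ 0b1010 = 0b1100.
C4: E(K, 0b1100) = 0b0100; 0b1010 ⊕ 0b0100 = 0b1110.
C5: E(K, 0b1110) = 0b0110; 0b1101 ⊕ 0b0110 = 0b1011.

C1 = 0b0111, C2 = 0b0010, C3 = 0b1100, C4 = 0b1110, C5 = 0b1011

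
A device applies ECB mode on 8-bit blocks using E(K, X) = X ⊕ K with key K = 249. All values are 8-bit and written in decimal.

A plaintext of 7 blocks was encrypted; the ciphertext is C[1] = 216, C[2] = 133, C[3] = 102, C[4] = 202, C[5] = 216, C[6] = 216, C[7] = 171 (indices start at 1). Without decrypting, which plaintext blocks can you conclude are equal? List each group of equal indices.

ECB encrypts each block independently with the same key, so equal ciphertext blocks imply equal plaintext blocks.
C[1] = C[5] = C[6] = 216, so P[1] = P[5] = P[6].

P[1] = P[5] = P[6]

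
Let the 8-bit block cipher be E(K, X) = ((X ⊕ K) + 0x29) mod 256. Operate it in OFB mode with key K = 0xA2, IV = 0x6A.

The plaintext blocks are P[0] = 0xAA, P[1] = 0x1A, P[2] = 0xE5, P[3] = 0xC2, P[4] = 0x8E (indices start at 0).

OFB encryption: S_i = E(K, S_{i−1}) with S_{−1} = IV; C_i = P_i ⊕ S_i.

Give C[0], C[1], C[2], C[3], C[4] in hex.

C[0]: S = E(K, 0x6A) = 0xF1; 0xAA ⊕ 0xF1 = 0x5B.
C[1]: S = E(K, 0xF1) = 0x7C; 0x1A ⊕ 0x7C = 0x66.
C[2]: S = E(K, 0x7C) = 0x07; 0xE5 ⊕ 0x07 = 0xE2.
C[3]: S = E(K, 0x07) = 0xCE; 0xC2 ⊕ 0xCE = 0x0C.
C[4]: S = E(K, 0xCE) = 0x95; 0x8E ⊕ 0x95 = 0x1B.

C[0] = 0x5B, C[1] = 0x66, C[2] = 0xE2, C[3] = 0x0C, C[4] = 0x1B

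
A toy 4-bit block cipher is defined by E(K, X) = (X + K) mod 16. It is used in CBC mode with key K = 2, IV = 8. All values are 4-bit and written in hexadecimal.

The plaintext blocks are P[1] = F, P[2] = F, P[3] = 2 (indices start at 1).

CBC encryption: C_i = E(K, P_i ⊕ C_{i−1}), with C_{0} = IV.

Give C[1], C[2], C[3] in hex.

C[1]: P[1] ⊕ 8 = 7; E(K, 7) = 9.
C[2]: P[2] ⊕ 9 = 6; E(K, 6) = 8.
C[3]: P[3] ⊕ 8 = A; E(K, A) = C.

C[1] = 9, C[2] = 8, C[3] = C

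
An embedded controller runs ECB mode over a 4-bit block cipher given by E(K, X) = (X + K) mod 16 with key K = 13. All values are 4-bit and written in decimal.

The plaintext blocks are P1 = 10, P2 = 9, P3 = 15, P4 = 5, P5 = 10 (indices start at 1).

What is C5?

C5 = 7

ECB encryption: C_i = E(K, P_i).
C5: E(K, 10) = 7.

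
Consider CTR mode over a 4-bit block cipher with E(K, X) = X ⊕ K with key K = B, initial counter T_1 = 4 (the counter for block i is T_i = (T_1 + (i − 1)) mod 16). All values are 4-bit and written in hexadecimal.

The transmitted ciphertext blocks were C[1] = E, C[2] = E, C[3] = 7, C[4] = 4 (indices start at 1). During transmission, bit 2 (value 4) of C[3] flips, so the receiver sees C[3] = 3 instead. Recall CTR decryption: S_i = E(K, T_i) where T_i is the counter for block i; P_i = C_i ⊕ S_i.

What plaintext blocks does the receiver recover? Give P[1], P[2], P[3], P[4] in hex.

P[1] = 1, P[2] = 0, P[3] = E, P[4] = 8

Only C[3] changed, to 3. In CTR, a change in C_i flips the same bit in P_i only; the keystream is unaffected. Decrypting the received ciphertext:
P[1]: T = 4, S = E(K, T) = F; E ⊕ F = 1.
P[2]: T = 5, S = E(K, T) = E; E ⊕ E = 0.
P[3]: T = 6, S = E(K, T) = D; 3 ⊕ D = E.
P[4]: T = 7, S = E(K, T) = C; 4 ⊕ C = 8.
Blocks that differ from the original plaintext: P[3].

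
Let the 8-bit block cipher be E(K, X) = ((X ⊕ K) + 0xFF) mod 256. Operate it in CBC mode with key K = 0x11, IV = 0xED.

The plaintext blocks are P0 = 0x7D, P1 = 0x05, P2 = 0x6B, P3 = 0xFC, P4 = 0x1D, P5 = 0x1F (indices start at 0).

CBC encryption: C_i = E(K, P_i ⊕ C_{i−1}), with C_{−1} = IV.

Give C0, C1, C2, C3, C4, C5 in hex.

C0: P0 ⊕ 0xED = 0x90; E(K, 0x90) = 0x80.
C1: P1 ⊕ 0x80 = 0x85; E(K, 0x85) = 0x93.
C2: P2 ⊕ 0x93 = 0xF8; E(K, 0xF8) = 0xE8.
C3: P3 ⊕ 0xE8 = 0x14; E(K, 0x14) = 0x04.
C4: P4 ⊕ 0x04 = 0x19; E(K, 0x19) = 0x07.
C5: P5 ⊕ 0x07 = 0x18; E(K, 0x18) = 0x08.

C0 = 0x80, C1 = 0x93, C2 = 0xE8, C3 = 0x04, C4 = 0x07, C5 = 0x08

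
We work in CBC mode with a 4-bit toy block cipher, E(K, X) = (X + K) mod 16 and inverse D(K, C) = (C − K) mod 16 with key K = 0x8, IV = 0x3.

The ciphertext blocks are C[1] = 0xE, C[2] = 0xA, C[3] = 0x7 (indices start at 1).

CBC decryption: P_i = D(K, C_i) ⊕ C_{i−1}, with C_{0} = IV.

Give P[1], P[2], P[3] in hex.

P[1]: D(K, 0xE) = 0x6; 0x6 ⊕ 0x3 = 0x5.
P[2]: D(K, 0xA) = 0x2; 0x2 ⊕ 0xE = 0xC.
P[3]: D(K, 0x7) = 0xF; 0xF ⊕ 0xA = 0x5.

P[1] = 0x5, P[2] = 0xC, P[3] = 0x5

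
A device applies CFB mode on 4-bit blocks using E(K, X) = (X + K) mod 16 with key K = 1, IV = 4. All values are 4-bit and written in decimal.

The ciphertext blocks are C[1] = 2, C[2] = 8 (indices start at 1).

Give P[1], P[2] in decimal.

P[1] = 7, P[2] = 11

CFB decryption: P_i = C_i ⊕ E(K, C_{i−1}), with C_{0} = IV.
P[1]: E(K, 4) = 5; 2 ⊕ 5 = 7.
P[2]: E(K, 2) = 3; 8 ⊕ 3 = 11.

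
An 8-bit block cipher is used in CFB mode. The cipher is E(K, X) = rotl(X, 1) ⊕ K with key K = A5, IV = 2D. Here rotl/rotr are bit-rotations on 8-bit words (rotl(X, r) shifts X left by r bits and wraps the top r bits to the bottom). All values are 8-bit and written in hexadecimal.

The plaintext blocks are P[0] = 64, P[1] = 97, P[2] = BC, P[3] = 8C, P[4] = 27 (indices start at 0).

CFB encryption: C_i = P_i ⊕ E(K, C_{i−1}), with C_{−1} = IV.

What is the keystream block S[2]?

C[0]: E(K, 2D) = FF; 64 ⊕ FF = 9B.
C[1]: E(K, 9B) = 92; 97 ⊕ 92 = 05.
C[2]: E(K, 05) = AF; BC ⊕ AF = 13.
So S[2] = AF.

AF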